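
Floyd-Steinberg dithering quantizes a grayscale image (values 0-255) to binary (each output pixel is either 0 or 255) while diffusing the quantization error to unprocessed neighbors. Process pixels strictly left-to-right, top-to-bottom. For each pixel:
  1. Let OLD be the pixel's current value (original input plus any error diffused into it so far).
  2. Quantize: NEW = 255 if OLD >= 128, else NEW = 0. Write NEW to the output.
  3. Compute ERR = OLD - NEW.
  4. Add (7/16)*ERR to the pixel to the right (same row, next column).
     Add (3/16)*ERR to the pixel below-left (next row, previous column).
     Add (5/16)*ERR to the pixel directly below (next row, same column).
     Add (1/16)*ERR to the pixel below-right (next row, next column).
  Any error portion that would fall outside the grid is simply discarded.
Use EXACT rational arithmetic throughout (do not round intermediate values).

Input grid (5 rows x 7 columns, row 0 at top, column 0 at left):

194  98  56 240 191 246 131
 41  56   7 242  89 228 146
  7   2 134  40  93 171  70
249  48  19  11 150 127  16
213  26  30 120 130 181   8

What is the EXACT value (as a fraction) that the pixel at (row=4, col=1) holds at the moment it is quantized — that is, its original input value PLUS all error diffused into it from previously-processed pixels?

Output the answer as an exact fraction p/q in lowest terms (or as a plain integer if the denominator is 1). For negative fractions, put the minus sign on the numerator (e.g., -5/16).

(0,0): OLD=194 → NEW=255, ERR=-61
(0,1): OLD=1141/16 → NEW=0, ERR=1141/16
(0,2): OLD=22323/256 → NEW=0, ERR=22323/256
(0,3): OLD=1139301/4096 → NEW=255, ERR=94821/4096
(0,4): OLD=13181123/65536 → NEW=255, ERR=-3530557/65536
(0,5): OLD=233235797/1048576 → NEW=255, ERR=-34151083/1048576
(0,6): OLD=1958757715/16777216 → NEW=0, ERR=1958757715/16777216
(1,0): OLD=9039/256 → NEW=0, ERR=9039/256
(1,1): OLD=217641/2048 → NEW=0, ERR=217641/2048
(1,2): OLD=5868125/65536 → NEW=0, ERR=5868125/65536
(1,3): OLD=74385241/262144 → NEW=255, ERR=7538521/262144
(1,4): OLD=1343627179/16777216 → NEW=0, ERR=1343627179/16777216
(1,5): OLD=36424519067/134217728 → NEW=255, ERR=2198998427/134217728
(1,6): OLD=402904571573/2147483648 → NEW=255, ERR=-144703758667/2147483648
(2,0): OLD=1243859/32768 → NEW=0, ERR=1243859/32768
(2,1): OLD=74252097/1048576 → NEW=0, ERR=74252097/1048576
(2,2): OLD=3439256067/16777216 → NEW=255, ERR=-838934013/16777216
(2,3): OLD=6405164203/134217728 → NEW=0, ERR=6405164203/134217728
(2,4): OLD=154376966939/1073741824 → NEW=255, ERR=-119427198181/1073741824
(2,5): OLD=4117327363465/34359738368 → NEW=0, ERR=4117327363465/34359738368
(2,6): OLD=56290841420367/549755813888 → NEW=0, ERR=56290841420367/549755813888
(3,0): OLD=4599300515/16777216 → NEW=255, ERR=321110435/16777216
(3,1): OLD=9596448231/134217728 → NEW=0, ERR=9596448231/134217728
(3,2): OLD=51569863717/1073741824 → NEW=0, ERR=51569863717/1073741824
(3,3): OLD=98550200947/4294967296 → NEW=0, ERR=98550200947/4294967296
(3,4): OLD=82865535753635/549755813888 → NEW=255, ERR=-57322196787805/549755813888
(3,5): OLD=576480212087705/4398046511104 → NEW=255, ERR=-545021648243815/4398046511104
(3,6): OLD=89399928474119/70368744177664 → NEW=0, ERR=89399928474119/70368744177664
(4,0): OLD=499047779117/2147483648 → NEW=255, ERR=-48560551123/2147483648
(4,1): OLD=1671666516169/34359738368 → NEW=0, ERR=1671666516169/34359738368
Target (4,1): original=26, with diffused error = 1671666516169/34359738368

Answer: 1671666516169/34359738368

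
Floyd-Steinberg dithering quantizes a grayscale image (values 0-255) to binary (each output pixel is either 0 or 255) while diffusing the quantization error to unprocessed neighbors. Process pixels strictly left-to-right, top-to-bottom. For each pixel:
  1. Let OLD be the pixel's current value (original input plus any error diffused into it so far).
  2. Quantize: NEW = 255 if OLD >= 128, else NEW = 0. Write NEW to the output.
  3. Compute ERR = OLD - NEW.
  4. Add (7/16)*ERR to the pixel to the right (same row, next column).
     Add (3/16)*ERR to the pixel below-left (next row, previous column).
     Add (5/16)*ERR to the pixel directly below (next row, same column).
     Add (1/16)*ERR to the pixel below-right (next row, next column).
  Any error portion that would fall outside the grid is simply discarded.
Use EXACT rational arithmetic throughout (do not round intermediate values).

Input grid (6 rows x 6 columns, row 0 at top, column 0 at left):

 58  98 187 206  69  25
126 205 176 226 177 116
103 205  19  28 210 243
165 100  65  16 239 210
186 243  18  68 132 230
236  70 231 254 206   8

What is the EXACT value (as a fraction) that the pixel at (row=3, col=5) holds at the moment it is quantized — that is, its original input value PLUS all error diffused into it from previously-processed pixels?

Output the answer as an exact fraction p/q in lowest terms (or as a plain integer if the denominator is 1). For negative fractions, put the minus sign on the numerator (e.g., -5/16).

(0,0): OLD=58 → NEW=0, ERR=58
(0,1): OLD=987/8 → NEW=0, ERR=987/8
(0,2): OLD=30845/128 → NEW=255, ERR=-1795/128
(0,3): OLD=409323/2048 → NEW=255, ERR=-112917/2048
(0,4): OLD=1470573/32768 → NEW=0, ERR=1470573/32768
(0,5): OLD=23401211/524288 → NEW=0, ERR=23401211/524288
(1,0): OLD=21409/128 → NEW=255, ERR=-11231/128
(1,1): OLD=211111/1024 → NEW=255, ERR=-50009/1024
(1,2): OLD=4837363/32768 → NEW=255, ERR=-3518477/32768
(1,3): OLD=22194647/131072 → NEW=255, ERR=-11228713/131072
(1,4): OLD=1329322373/8388608 → NEW=255, ERR=-809772667/8388608
(1,5): OLD=12149411347/134217728 → NEW=0, ERR=12149411347/134217728
(2,0): OLD=1088285/16384 → NEW=0, ERR=1088285/16384
(2,1): OLD=101283023/524288 → NEW=255, ERR=-32410417/524288
(2,2): OLD=-509316691/8388608 → NEW=0, ERR=-509316691/8388608
(2,3): OLD=-3365178363/67108864 → NEW=0, ERR=-3365178363/67108864
(2,4): OLD=364027287567/2147483648 → NEW=255, ERR=-183581042673/2147483648
(2,5): OLD=7829000229721/34359738368 → NEW=255, ERR=-932733054119/34359738368
(3,0): OLD=1461014669/8388608 → NEW=255, ERR=-678080371/8388608
(3,1): OLD=2555814345/67108864 → NEW=0, ERR=2555814345/67108864
(3,2): OLD=26533591435/536870912 → NEW=0, ERR=26533591435/536870912
(3,3): OLD=73139635073/34359738368 → NEW=0, ERR=73139635073/34359738368
(3,4): OLD=56347981533345/274877906944 → NEW=255, ERR=-13745884737375/274877906944
(3,5): OLD=766560878543311/4398046511104 → NEW=255, ERR=-354940981788209/4398046511104
Target (3,5): original=210, with diffused error = 766560878543311/4398046511104

Answer: 766560878543311/4398046511104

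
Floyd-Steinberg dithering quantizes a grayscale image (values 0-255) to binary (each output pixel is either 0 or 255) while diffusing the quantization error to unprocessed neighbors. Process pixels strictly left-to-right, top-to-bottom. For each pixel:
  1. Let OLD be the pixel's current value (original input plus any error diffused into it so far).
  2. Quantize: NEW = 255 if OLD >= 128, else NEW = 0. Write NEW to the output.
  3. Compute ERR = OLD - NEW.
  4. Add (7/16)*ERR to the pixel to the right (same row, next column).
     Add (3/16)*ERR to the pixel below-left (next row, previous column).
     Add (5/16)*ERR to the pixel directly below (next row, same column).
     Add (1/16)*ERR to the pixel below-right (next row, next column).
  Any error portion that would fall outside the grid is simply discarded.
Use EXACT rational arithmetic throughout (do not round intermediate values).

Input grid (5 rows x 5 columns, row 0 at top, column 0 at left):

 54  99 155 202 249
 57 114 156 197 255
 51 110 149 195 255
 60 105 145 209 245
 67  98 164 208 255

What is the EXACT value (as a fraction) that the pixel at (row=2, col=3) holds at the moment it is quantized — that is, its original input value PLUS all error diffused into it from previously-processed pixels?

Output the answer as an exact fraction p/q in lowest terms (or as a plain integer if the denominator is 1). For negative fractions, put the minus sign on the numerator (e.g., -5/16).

Answer: 31483683385/134217728

Derivation:
(0,0): OLD=54 → NEW=0, ERR=54
(0,1): OLD=981/8 → NEW=0, ERR=981/8
(0,2): OLD=26707/128 → NEW=255, ERR=-5933/128
(0,3): OLD=372165/2048 → NEW=255, ERR=-150075/2048
(0,4): OLD=7108707/32768 → NEW=255, ERR=-1247133/32768
(1,0): OLD=12399/128 → NEW=0, ERR=12399/128
(1,1): OLD=193929/1024 → NEW=255, ERR=-67191/1024
(1,2): OLD=3497405/32768 → NEW=0, ERR=3497405/32768
(1,3): OLD=27625081/131072 → NEW=255, ERR=-5798279/131072
(1,4): OLD=459638347/2097152 → NEW=255, ERR=-75135413/2097152
(2,0): OLD=1129971/16384 → NEW=0, ERR=1129971/16384
(2,1): OLD=76407073/524288 → NEW=255, ERR=-57286367/524288
(2,2): OLD=1024709283/8388608 → NEW=0, ERR=1024709283/8388608
(2,3): OLD=31483683385/134217728 → NEW=255, ERR=-2741837255/134217728
Target (2,3): original=195, with diffused error = 31483683385/134217728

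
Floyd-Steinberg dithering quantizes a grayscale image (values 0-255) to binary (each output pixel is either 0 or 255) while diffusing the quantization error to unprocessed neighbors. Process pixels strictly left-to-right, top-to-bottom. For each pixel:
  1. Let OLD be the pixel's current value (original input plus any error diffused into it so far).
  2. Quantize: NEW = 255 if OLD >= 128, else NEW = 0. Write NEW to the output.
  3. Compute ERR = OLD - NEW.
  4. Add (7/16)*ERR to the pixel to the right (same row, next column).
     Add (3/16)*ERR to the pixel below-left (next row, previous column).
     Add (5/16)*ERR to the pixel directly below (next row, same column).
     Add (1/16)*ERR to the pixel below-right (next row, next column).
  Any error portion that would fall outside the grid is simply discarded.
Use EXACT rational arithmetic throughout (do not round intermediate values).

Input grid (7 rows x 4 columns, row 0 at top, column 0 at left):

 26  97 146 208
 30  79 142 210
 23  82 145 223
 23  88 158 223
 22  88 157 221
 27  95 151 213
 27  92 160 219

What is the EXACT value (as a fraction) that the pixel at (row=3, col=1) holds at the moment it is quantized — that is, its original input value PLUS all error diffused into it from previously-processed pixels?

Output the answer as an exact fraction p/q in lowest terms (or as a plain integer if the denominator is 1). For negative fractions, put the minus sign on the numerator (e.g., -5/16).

(0,0): OLD=26 → NEW=0, ERR=26
(0,1): OLD=867/8 → NEW=0, ERR=867/8
(0,2): OLD=24757/128 → NEW=255, ERR=-7883/128
(0,3): OLD=370803/2048 → NEW=255, ERR=-151437/2048
(1,0): OLD=7481/128 → NEW=0, ERR=7481/128
(1,1): OLD=131599/1024 → NEW=255, ERR=-129521/1024
(1,2): OLD=1976763/32768 → NEW=0, ERR=1976763/32768
(1,3): OLD=109804813/524288 → NEW=255, ERR=-23888627/524288
(2,0): OLD=287509/16384 → NEW=0, ERR=287509/16384
(2,1): OLD=34138807/524288 → NEW=0, ERR=34138807/524288
(2,2): OLD=184435027/1048576 → NEW=255, ERR=-82951853/1048576
(2,3): OLD=2985026343/16777216 → NEW=255, ERR=-1293163737/16777216
(3,0): OLD=341355845/8388608 → NEW=0, ERR=341355845/8388608
(3,1): OLD=15088115675/134217728 → NEW=0, ERR=15088115675/134217728
Target (3,1): original=88, with diffused error = 15088115675/134217728

Answer: 15088115675/134217728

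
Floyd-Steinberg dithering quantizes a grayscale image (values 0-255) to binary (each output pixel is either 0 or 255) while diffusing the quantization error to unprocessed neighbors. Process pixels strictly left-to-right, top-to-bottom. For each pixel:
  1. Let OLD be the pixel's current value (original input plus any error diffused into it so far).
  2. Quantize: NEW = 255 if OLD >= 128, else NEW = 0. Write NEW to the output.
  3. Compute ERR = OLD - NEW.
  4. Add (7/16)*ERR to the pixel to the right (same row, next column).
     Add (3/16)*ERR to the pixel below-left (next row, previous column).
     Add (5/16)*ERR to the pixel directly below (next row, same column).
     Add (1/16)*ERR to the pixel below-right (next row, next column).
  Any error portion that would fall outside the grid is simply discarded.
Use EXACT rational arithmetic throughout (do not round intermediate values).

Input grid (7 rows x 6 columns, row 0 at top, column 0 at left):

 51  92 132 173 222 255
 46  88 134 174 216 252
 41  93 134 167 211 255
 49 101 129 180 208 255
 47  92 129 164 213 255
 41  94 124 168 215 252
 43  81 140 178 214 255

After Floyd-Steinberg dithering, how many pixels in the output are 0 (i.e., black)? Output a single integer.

Answer: 18

Derivation:
(0,0): OLD=51 → NEW=0, ERR=51
(0,1): OLD=1829/16 → NEW=0, ERR=1829/16
(0,2): OLD=46595/256 → NEW=255, ERR=-18685/256
(0,3): OLD=577813/4096 → NEW=255, ERR=-466667/4096
(0,4): OLD=11282323/65536 → NEW=255, ERR=-5429357/65536
(0,5): OLD=229381381/1048576 → NEW=255, ERR=-38005499/1048576
(1,0): OLD=21343/256 → NEW=0, ERR=21343/256
(1,1): OLD=306585/2048 → NEW=255, ERR=-215655/2048
(1,2): OLD=3336077/65536 → NEW=0, ERR=3336077/65536
(1,3): OLD=36849993/262144 → NEW=255, ERR=-29996727/262144
(1,4): OLD=2116138491/16777216 → NEW=0, ERR=2116138491/16777216
(1,5): OLD=78028349037/268435456 → NEW=255, ERR=9577307757/268435456
(2,0): OLD=1550243/32768 → NEW=0, ERR=1550243/32768
(2,1): OLD=100188209/1048576 → NEW=0, ERR=100188209/1048576
(2,2): OLD=2745974483/16777216 → NEW=255, ERR=-1532215597/16777216
(2,3): OLD=15853355259/134217728 → NEW=0, ERR=15853355259/134217728
(2,4): OLD=1295491427185/4294967296 → NEW=255, ERR=200274766705/4294967296
(2,5): OLD=20233306008871/68719476736 → NEW=255, ERR=2709839441191/68719476736
(3,0): OLD=1370687091/16777216 → NEW=0, ERR=1370687091/16777216
(3,1): OLD=20459462519/134217728 → NEW=255, ERR=-13766058121/134217728
(3,2): OLD=89879258197/1073741824 → NEW=0, ERR=89879258197/1073741824
(3,3): OLD=17631238990719/68719476736 → NEW=255, ERR=107772423039/68719476736
(3,4): OLD=130860621545631/549755813888 → NEW=255, ERR=-9327110995809/549755813888
(3,5): OLD=2311742691478257/8796093022208 → NEW=255, ERR=68738970815217/8796093022208
(4,0): OLD=114461040733/2147483648 → NEW=0, ERR=114461040733/2147483648
(4,1): OLD=3575762062137/34359738368 → NEW=0, ERR=3575762062137/34359738368
(4,2): OLD=213934126987227/1099511627776 → NEW=255, ERR=-66441338095653/1099511627776
(4,3): OLD=2464724632876647/17592186044416 → NEW=255, ERR=-2021282808449433/17592186044416
(4,4): OLD=44752876186083543/281474976710656 → NEW=255, ERR=-27023242875133737/281474976710656
(4,5): OLD=965477959354120833/4503599627370496 → NEW=255, ERR=-182939945625355647/4503599627370496
(5,0): OLD=42424157814459/549755813888 → NEW=0, ERR=42424157814459/549755813888
(5,1): OLD=2679005666087787/17592186044416 → NEW=255, ERR=-1807001775238293/17592186044416
(5,2): OLD=6352759694133449/140737488355328 → NEW=0, ERR=6352759694133449/140737488355328
(5,3): OLD=585762037262268595/4503599627370496 → NEW=255, ERR=-562655867717207885/4503599627370496
(5,4): OLD=1040707997285528787/9007199254740992 → NEW=0, ERR=1040707997285528787/9007199254740992
(5,5): OLD=40907840147856545199/144115188075855872 → NEW=255, ERR=4158467188513297839/144115188075855872
(6,0): OLD=13470283923156769/281474976710656 → NEW=0, ERR=13470283923156769/281474976710656
(6,1): OLD=374361142225847821/4503599627370496 → NEW=0, ERR=374361142225847821/4503599627370496
(6,2): OLD=2893618163584892741/18014398509481984 → NEW=255, ERR=-1700053456333013179/18014398509481984
(6,3): OLD=35208916630891694673/288230376151711744 → NEW=0, ERR=35208916630891694673/288230376151711744
(6,4): OLD=1388817331522565962481/4611686018427387904 → NEW=255, ERR=212837396823582046961/4611686018427387904
(6,5): OLD=21503737977721135370231/73786976294838206464 → NEW=255, ERR=2688059022537392721911/73786976294838206464
Output grid:
  Row 0: ..####  (2 black, running=2)
  Row 1: .#.#.#  (3 black, running=5)
  Row 2: ..#.##  (3 black, running=8)
  Row 3: .#.###  (2 black, running=10)
  Row 4: ..####  (2 black, running=12)
  Row 5: .#.#.#  (3 black, running=15)
  Row 6: ..#.##  (3 black, running=18)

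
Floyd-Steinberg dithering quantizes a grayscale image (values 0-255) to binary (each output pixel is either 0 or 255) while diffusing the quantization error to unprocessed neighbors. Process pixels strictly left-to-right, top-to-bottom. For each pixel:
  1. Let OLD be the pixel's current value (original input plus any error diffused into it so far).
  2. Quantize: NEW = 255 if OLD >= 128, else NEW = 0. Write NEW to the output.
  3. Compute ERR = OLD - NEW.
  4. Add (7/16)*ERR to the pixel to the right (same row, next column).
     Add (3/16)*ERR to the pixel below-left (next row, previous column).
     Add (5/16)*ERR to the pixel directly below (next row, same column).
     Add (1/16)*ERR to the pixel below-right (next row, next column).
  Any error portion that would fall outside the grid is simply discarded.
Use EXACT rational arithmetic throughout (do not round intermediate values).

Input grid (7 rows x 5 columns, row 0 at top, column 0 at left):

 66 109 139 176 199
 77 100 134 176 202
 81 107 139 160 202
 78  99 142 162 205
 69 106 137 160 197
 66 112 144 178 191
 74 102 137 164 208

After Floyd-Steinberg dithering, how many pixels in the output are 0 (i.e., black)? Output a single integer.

Answer: 16

Derivation:
(0,0): OLD=66 → NEW=0, ERR=66
(0,1): OLD=1103/8 → NEW=255, ERR=-937/8
(0,2): OLD=11233/128 → NEW=0, ERR=11233/128
(0,3): OLD=439079/2048 → NEW=255, ERR=-83161/2048
(0,4): OLD=5938705/32768 → NEW=255, ERR=-2417135/32768
(1,0): OLD=9685/128 → NEW=0, ERR=9685/128
(1,1): OLD=119891/1024 → NEW=0, ERR=119891/1024
(1,2): OLD=6478671/32768 → NEW=255, ERR=-1877169/32768
(1,3): OLD=17026467/131072 → NEW=255, ERR=-16396893/131072
(1,4): OLD=255181449/2097152 → NEW=0, ERR=255181449/2097152
(2,0): OLD=2074177/16384 → NEW=0, ERR=2074177/16384
(2,1): OLD=101167707/524288 → NEW=255, ERR=-32525733/524288
(2,2): OLD=652784337/8388608 → NEW=0, ERR=652784337/8388608
(2,3): OLD=23378943203/134217728 → NEW=255, ERR=-10846577437/134217728
(2,4): OLD=422733300085/2147483648 → NEW=255, ERR=-124875030155/2147483648
(3,0): OLD=888602545/8388608 → NEW=0, ERR=888602545/8388608
(3,1): OLD=9963022941/67108864 → NEW=255, ERR=-7149737379/67108864
(3,2): OLD=216202781711/2147483648 → NEW=0, ERR=216202781711/2147483648
(3,3): OLD=750557324055/4294967296 → NEW=255, ERR=-344659336425/4294967296
(3,4): OLD=10079036596371/68719476736 → NEW=255, ERR=-7444429971309/68719476736
(4,0): OLD=88183075519/1073741824 → NEW=0, ERR=88183075519/1073741824
(4,1): OLD=4608827940287/34359738368 → NEW=255, ERR=-4152905343553/34359738368
(4,2): OLD=51609942022417/549755813888 → NEW=0, ERR=51609942022417/549755813888
(4,3): OLD=1424744095204799/8796093022208 → NEW=255, ERR=-818259625458241/8796093022208
(4,4): OLD=16527170325155769/140737488355328 → NEW=0, ERR=16527170325155769/140737488355328
(5,0): OLD=37934459768989/549755813888 → NEW=0, ERR=37934459768989/549755813888
(5,1): OLD=559225385059479/4398046511104 → NEW=0, ERR=559225385059479/4398046511104
(5,2): OLD=28706226431469007/140737488355328 → NEW=255, ERR=-7181833099139633/140737488355328
(5,3): OLD=86970105309635873/562949953421312 → NEW=255, ERR=-56582132812798687/562949953421312
(5,4): OLD=1602474918439726619/9007199254740992 → NEW=255, ERR=-694360891519226341/9007199254740992
(6,0): OLD=8402341615085133/70368744177664 → NEW=0, ERR=8402341615085133/70368744177664
(6,1): OLD=424958147620046083/2251799813685248 → NEW=255, ERR=-149250804869692157/2251799813685248
(6,2): OLD=2923980712975916881/36028797018963968 → NEW=0, ERR=2923980712975916881/36028797018963968
(6,3): OLD=86730265896886828219/576460752303423488 → NEW=255, ERR=-60267225940486161221/576460752303423488
(6,4): OLD=1216455212795931954909/9223372036854775808 → NEW=255, ERR=-1135504656602035876131/9223372036854775808
Output grid:
  Row 0: .#.##  (2 black, running=2)
  Row 1: ..##.  (3 black, running=5)
  Row 2: .#.##  (2 black, running=7)
  Row 3: .#.##  (2 black, running=9)
  Row 4: .#.#.  (3 black, running=12)
  Row 5: ..###  (2 black, running=14)
  Row 6: .#.##  (2 black, running=16)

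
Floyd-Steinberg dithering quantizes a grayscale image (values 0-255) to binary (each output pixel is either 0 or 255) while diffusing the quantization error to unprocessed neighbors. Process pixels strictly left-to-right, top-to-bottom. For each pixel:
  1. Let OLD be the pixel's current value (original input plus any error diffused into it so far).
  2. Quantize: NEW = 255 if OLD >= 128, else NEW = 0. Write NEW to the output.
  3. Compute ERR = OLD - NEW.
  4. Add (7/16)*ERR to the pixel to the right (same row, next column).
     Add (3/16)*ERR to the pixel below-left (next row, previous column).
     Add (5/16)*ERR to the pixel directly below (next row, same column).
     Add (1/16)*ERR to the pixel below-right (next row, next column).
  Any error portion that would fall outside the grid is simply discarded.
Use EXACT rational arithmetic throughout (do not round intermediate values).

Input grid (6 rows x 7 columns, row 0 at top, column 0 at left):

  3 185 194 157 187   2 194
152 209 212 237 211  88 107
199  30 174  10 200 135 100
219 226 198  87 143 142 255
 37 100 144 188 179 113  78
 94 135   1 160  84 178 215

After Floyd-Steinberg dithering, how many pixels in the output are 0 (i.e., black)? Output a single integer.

Answer: 19

Derivation:
(0,0): OLD=3 → NEW=0, ERR=3
(0,1): OLD=2981/16 → NEW=255, ERR=-1099/16
(0,2): OLD=41971/256 → NEW=255, ERR=-23309/256
(0,3): OLD=479909/4096 → NEW=0, ERR=479909/4096
(0,4): OLD=15614595/65536 → NEW=255, ERR=-1097085/65536
(0,5): OLD=-5582443/1048576 → NEW=0, ERR=-5582443/1048576
(0,6): OLD=3215702803/16777216 → NEW=255, ERR=-1062487277/16777216
(1,0): OLD=35855/256 → NEW=255, ERR=-29425/256
(1,1): OLD=246505/2048 → NEW=0, ERR=246505/2048
(1,2): OLD=16638365/65536 → NEW=255, ERR=-73315/65536
(1,3): OLD=69283417/262144 → NEW=255, ERR=2436697/262144
(1,4): OLD=3626562667/16777216 → NEW=255, ERR=-651627413/16777216
(1,5): OLD=7573008603/134217728 → NEW=0, ERR=7573008603/134217728
(1,6): OLD=239577766773/2147483648 → NEW=0, ERR=239577766773/2147483648
(2,0): OLD=6083347/32768 → NEW=255, ERR=-2272493/32768
(2,1): OLD=31330433/1048576 → NEW=0, ERR=31330433/1048576
(2,2): OLD=3288134339/16777216 → NEW=255, ERR=-990055741/16777216
(2,3): OLD=-2719971733/134217728 → NEW=0, ERR=-2719971733/134217728
(2,4): OLD=204179222811/1073741824 → NEW=255, ERR=-69624942309/1073741824
(2,5): OLD=4904981167049/34359738368 → NEW=255, ERR=-3856752116791/34359738368
(2,6): OLD=49083228115471/549755813888 → NEW=0, ERR=49083228115471/549755813888
(3,0): OLD=3404602723/16777216 → NEW=255, ERR=-873587357/16777216
(3,1): OLD=26462026279/134217728 → NEW=255, ERR=-7763494361/134217728
(3,2): OLD=163552726181/1073741824 → NEW=255, ERR=-110251438939/1073741824
(3,3): OLD=85462820691/4294967296 → NEW=0, ERR=85462820691/4294967296
(3,4): OLD=59994439461219/549755813888 → NEW=0, ERR=59994439461219/549755813888
(3,5): OLD=736033914961497/4398046511104 → NEW=255, ERR=-385467945370023/4398046511104
(3,6): OLD=16715419001383751/70368744177664 → NEW=255, ERR=-1228610763920569/70368744177664
(4,0): OLD=21222917613/2147483648 → NEW=0, ERR=21222917613/2147483648
(4,1): OLD=2190126895881/34359738368 → NEW=0, ERR=2190126895881/34359738368
(4,2): OLD=76919148380967/549755813888 → NEW=255, ERR=-63268584160473/549755813888
(4,3): OLD=694508092970461/4398046511104 → NEW=255, ERR=-426993767361059/4398046511104
(4,4): OLD=5468968253500359/35184372088832 → NEW=255, ERR=-3503046629151801/35184372088832
(4,5): OLD=51340056994763783/1125899906842624 → NEW=0, ERR=51340056994763783/1125899906842624
(4,6): OLD=1567534827574569825/18014398509481984 → NEW=0, ERR=1567534827574569825/18014398509481984
(5,0): OLD=59945260602155/549755813888 → NEW=0, ERR=59945260602155/549755813888
(5,1): OLD=798963424155577/4398046511104 → NEW=255, ERR=-322538436175943/4398046511104
(5,2): OLD=-2859394367441633/35184372088832 → NEW=0, ERR=-2859394367441633/35184372088832
(5,3): OLD=19209076003575227/281474976710656 → NEW=0, ERR=19209076003575227/281474976710656
(5,4): OLD=1535285908772165097/18014398509481984 → NEW=0, ERR=1535285908772165097/18014398509481984
(5,5): OLD=34534128742294468057/144115188075855872 → NEW=255, ERR=-2215244217048779303/144115188075855872
(5,6): OLD=549522457859915301783/2305843009213693952 → NEW=255, ERR=-38467509489576655977/2305843009213693952
Output grid:
  Row 0: .##.#.#  (3 black, running=3)
  Row 1: #.###..  (3 black, running=6)
  Row 2: #.#.##.  (3 black, running=9)
  Row 3: ###..##  (2 black, running=11)
  Row 4: ..###..  (4 black, running=15)
  Row 5: .#...##  (4 black, running=19)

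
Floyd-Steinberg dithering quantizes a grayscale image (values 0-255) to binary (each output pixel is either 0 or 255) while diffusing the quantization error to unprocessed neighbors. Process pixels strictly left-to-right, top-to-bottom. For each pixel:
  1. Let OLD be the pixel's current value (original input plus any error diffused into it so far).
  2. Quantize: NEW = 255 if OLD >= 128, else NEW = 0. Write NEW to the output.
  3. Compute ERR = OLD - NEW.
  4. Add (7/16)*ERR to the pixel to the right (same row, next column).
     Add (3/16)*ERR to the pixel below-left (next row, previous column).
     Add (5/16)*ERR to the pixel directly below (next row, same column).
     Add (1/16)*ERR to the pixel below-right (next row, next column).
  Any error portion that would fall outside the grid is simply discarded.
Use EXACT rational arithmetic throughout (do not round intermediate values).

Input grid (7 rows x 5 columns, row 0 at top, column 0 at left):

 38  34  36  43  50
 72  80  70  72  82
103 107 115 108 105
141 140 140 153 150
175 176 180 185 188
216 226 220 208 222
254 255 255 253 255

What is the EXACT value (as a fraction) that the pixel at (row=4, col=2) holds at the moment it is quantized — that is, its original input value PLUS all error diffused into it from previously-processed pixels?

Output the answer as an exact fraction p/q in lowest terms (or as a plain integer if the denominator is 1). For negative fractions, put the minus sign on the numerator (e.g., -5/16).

Answer: 55065636715683/549755813888

Derivation:
(0,0): OLD=38 → NEW=0, ERR=38
(0,1): OLD=405/8 → NEW=0, ERR=405/8
(0,2): OLD=7443/128 → NEW=0, ERR=7443/128
(0,3): OLD=140165/2048 → NEW=0, ERR=140165/2048
(0,4): OLD=2619555/32768 → NEW=0, ERR=2619555/32768
(1,0): OLD=11951/128 → NEW=0, ERR=11951/128
(1,1): OLD=153545/1024 → NEW=255, ERR=-107575/1024
(1,2): OLD=1907325/32768 → NEW=0, ERR=1907325/32768
(1,3): OLD=18019321/131072 → NEW=255, ERR=-15404039/131072
(1,4): OLD=125499851/2097152 → NEW=0, ERR=125499851/2097152
(2,0): OLD=1842867/16384 → NEW=0, ERR=1842867/16384
(2,1): OLD=73468385/524288 → NEW=255, ERR=-60225055/524288
(2,2): OLD=455773667/8388608 → NEW=0, ERR=455773667/8388608
(2,3): OLD=14750911225/134217728 → NEW=0, ERR=14750911225/134217728
(2,4): OLD=353128377999/2147483648 → NEW=255, ERR=-194479952241/2147483648
(3,0): OLD=1296977283/8388608 → NEW=255, ERR=-842117757/8388608
(3,1): OLD=5194261063/67108864 → NEW=0, ERR=5194261063/67108864
(3,2): OLD=438664378557/2147483648 → NEW=255, ERR=-108943951683/2147483648
(3,3): OLD=650967926069/4294967296 → NEW=255, ERR=-444248734411/4294967296
(3,4): OLD=5725410006313/68719476736 → NEW=0, ERR=5725410006313/68719476736
(4,0): OLD=169802892109/1073741824 → NEW=255, ERR=-104001273011/1073741824
(4,1): OLD=4879963899853/34359738368 → NEW=255, ERR=-3881769383987/34359738368
(4,2): OLD=55065636715683/549755813888 → NEW=0, ERR=55065636715683/549755813888
Target (4,2): original=180, with diffused error = 55065636715683/549755813888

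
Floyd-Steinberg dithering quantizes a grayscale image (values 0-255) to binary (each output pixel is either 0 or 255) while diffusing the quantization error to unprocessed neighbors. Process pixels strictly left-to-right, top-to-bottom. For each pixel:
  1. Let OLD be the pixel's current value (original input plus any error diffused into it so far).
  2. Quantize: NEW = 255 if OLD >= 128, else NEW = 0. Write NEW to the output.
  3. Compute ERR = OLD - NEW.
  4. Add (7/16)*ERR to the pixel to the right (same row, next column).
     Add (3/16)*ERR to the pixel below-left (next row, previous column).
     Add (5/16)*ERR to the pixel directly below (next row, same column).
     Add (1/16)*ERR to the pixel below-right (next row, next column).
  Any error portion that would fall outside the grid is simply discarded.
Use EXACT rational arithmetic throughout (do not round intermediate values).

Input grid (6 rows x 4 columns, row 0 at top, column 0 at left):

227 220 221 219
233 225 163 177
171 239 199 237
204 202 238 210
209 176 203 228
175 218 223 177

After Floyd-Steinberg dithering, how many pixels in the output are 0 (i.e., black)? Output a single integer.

Answer: 3

Derivation:
(0,0): OLD=227 → NEW=255, ERR=-28
(0,1): OLD=831/4 → NEW=255, ERR=-189/4
(0,2): OLD=12821/64 → NEW=255, ERR=-3499/64
(0,3): OLD=199763/1024 → NEW=255, ERR=-61357/1024
(1,0): OLD=13785/64 → NEW=255, ERR=-2535/64
(1,1): OLD=92623/512 → NEW=255, ERR=-37937/512
(1,2): OLD=1627099/16384 → NEW=0, ERR=1627099/16384
(1,3): OLD=51984877/262144 → NEW=255, ERR=-14861843/262144
(2,0): OLD=1185621/8192 → NEW=255, ERR=-903339/8192
(2,1): OLD=48168087/262144 → NEW=255, ERR=-18678633/262144
(2,2): OLD=96259339/524288 → NEW=255, ERR=-37434101/524288
(2,3): OLD=1629510127/8388608 → NEW=255, ERR=-509584913/8388608
(3,0): OLD=655067877/4194304 → NEW=255, ERR=-414479643/4194304
(3,1): OLD=7799414395/67108864 → NEW=0, ERR=7799414395/67108864
(3,2): OLD=269176862277/1073741824 → NEW=255, ERR=-4627302843/1073741824
(3,3): OLD=3172582025571/17179869184 → NEW=255, ERR=-1208284616349/17179869184
(4,0): OLD=214651912961/1073741824 → NEW=255, ERR=-59152252159/1073741824
(4,1): OLD=1556777832867/8589934592 → NEW=255, ERR=-633655488093/8589934592
(4,2): OLD=44930650284963/274877906944 → NEW=255, ERR=-25163215985757/274877906944
(4,3): OLD=728764733795685/4398046511104 → NEW=255, ERR=-392737126535835/4398046511104
(5,0): OLD=19784760306961/137438953472 → NEW=255, ERR=-15262172828399/137438953472
(5,1): OLD=553086217218231/4398046511104 → NEW=0, ERR=553086217218231/4398046511104
(5,2): OLD=501504162617969/2199023255552 → NEW=255, ERR=-59246767547791/2199023255552
(5,3): OLD=9259515885326167/70368744177664 → NEW=255, ERR=-8684513879978153/70368744177664
Output grid:
  Row 0: ####  (0 black, running=0)
  Row 1: ##.#  (1 black, running=1)
  Row 2: ####  (0 black, running=1)
  Row 3: #.##  (1 black, running=2)
  Row 4: ####  (0 black, running=2)
  Row 5: #.##  (1 black, running=3)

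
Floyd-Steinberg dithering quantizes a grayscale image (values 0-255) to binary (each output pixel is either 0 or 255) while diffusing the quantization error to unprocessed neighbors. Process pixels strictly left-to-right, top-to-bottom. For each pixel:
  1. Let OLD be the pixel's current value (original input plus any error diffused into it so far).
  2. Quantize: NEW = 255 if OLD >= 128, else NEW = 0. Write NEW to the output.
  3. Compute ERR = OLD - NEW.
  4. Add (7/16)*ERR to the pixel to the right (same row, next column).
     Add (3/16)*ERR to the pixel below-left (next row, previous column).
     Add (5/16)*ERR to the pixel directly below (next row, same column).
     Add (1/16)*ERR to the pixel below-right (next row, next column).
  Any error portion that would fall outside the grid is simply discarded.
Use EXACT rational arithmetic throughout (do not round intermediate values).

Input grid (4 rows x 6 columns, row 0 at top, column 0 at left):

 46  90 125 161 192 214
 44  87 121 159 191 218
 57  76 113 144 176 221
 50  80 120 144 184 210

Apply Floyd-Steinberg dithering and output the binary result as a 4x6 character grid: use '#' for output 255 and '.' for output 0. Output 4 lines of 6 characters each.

Answer: ..#.##
.#.###
..#.##
.#.#.#

Derivation:
(0,0): OLD=46 → NEW=0, ERR=46
(0,1): OLD=881/8 → NEW=0, ERR=881/8
(0,2): OLD=22167/128 → NEW=255, ERR=-10473/128
(0,3): OLD=256417/2048 → NEW=0, ERR=256417/2048
(0,4): OLD=8086375/32768 → NEW=255, ERR=-269465/32768
(0,5): OLD=110311377/524288 → NEW=255, ERR=-23382063/524288
(1,0): OLD=10115/128 → NEW=0, ERR=10115/128
(1,1): OLD=146965/1024 → NEW=255, ERR=-114155/1024
(1,2): OLD=2523705/32768 → NEW=0, ERR=2523705/32768
(1,3): OLD=29512901/131072 → NEW=255, ERR=-3910459/131072
(1,4): OLD=1466670639/8388608 → NEW=255, ERR=-672424401/8388608
(1,5): OLD=22612945817/134217728 → NEW=255, ERR=-11612574823/134217728
(2,0): OLD=996023/16384 → NEW=0, ERR=996023/16384
(2,1): OLD=45685965/524288 → NEW=0, ERR=45685965/524288
(2,2): OLD=1364237991/8388608 → NEW=255, ERR=-774857049/8388608
(2,3): OLD=5640400943/67108864 → NEW=0, ERR=5640400943/67108864
(2,4): OLD=364286748685/2147483648 → NEW=255, ERR=-183321581555/2147483648
(2,5): OLD=5209104475947/34359738368 → NEW=255, ERR=-3552628807893/34359738368
(3,0): OLD=715851975/8388608 → NEW=0, ERR=715851975/8388608
(3,1): OLD=8794325947/67108864 → NEW=255, ERR=-8318434373/67108864
(3,2): OLD=31197351329/536870912 → NEW=0, ERR=31197351329/536870912
(3,3): OLD=5975464163875/34359738368 → NEW=255, ERR=-2786269119965/34359738368
(3,4): OLD=29607729125187/274877906944 → NEW=0, ERR=29607729125187/274877906944
(3,5): OLD=965273556453389/4398046511104 → NEW=255, ERR=-156228303878131/4398046511104
Row 0: ..#.##
Row 1: .#.###
Row 2: ..#.##
Row 3: .#.#.#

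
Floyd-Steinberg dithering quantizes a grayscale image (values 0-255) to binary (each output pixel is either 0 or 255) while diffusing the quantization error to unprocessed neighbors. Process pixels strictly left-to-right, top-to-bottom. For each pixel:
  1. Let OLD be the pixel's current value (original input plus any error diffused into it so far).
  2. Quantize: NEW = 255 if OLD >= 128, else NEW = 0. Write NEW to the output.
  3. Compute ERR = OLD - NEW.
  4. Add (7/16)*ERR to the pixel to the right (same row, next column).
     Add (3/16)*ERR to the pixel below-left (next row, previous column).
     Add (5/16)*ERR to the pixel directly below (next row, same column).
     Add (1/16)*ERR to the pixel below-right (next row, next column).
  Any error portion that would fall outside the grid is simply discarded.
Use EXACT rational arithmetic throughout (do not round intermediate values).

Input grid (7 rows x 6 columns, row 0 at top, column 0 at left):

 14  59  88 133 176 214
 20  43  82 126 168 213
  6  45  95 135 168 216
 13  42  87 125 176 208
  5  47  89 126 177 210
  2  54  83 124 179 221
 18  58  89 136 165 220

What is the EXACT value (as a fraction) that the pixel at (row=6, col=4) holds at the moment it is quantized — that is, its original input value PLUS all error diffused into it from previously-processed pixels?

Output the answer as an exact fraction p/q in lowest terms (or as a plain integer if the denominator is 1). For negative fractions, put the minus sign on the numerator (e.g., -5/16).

(0,0): OLD=14 → NEW=0, ERR=14
(0,1): OLD=521/8 → NEW=0, ERR=521/8
(0,2): OLD=14911/128 → NEW=0, ERR=14911/128
(0,3): OLD=376761/2048 → NEW=255, ERR=-145479/2048
(0,4): OLD=4748815/32768 → NEW=255, ERR=-3607025/32768
(0,5): OLD=86948457/524288 → NEW=255, ERR=-46744983/524288
(1,0): OLD=4683/128 → NEW=0, ERR=4683/128
(1,1): OLD=104525/1024 → NEW=0, ERR=104525/1024
(1,2): OLD=5040145/32768 → NEW=255, ERR=-3315695/32768
(1,3): OLD=6052061/131072 → NEW=0, ERR=6052061/131072
(1,4): OLD=1112704279/8388608 → NEW=255, ERR=-1026390761/8388608
(1,5): OLD=16740643697/134217728 → NEW=0, ERR=16740643697/134217728
(2,0): OLD=599199/16384 → NEW=0, ERR=599199/16384
(2,1): OLD=39957509/524288 → NEW=0, ERR=39957509/524288
(2,2): OLD=937506255/8388608 → NEW=0, ERR=937506255/8388608
(2,3): OLD=11345303191/67108864 → NEW=255, ERR=-5767457129/67108864
(2,4): OLD=254340833733/2147483648 → NEW=0, ERR=254340833733/2147483648
(2,5): OLD=10278584784563/34359738368 → NEW=255, ERR=1516851500723/34359738368
(3,0): OLD=324796271/8388608 → NEW=0, ERR=324796271/8388608
(3,1): OLD=7113313923/67108864 → NEW=0, ERR=7113313923/67108864
(3,2): OLD=84260588057/536870912 → NEW=255, ERR=-52641494503/536870912
(3,3): OLD=2901236411755/34359738368 → NEW=0, ERR=2901236411755/34359738368
(3,4): OLD=69505280638667/274877906944 → NEW=255, ERR=-588585632053/274877906944
(3,5): OLD=1003903261632005/4398046511104 → NEW=255, ERR=-117598598699515/4398046511104
(4,0): OLD=39700501729/1073741824 → NEW=0, ERR=39700501729/1073741824
(4,1): OLD=1380147433261/17179869184 → NEW=0, ERR=1380147433261/17179869184
(4,2): OLD=63750779224567/549755813888 → NEW=0, ERR=63750779224567/549755813888
(4,3): OLD=1729225684147187/8796093022208 → NEW=255, ERR=-513778036515853/8796093022208
(4,4): OLD=21257040411365795/140737488355328 → NEW=255, ERR=-14631019119242845/140737488355328
(4,5): OLD=351343695403668629/2251799813685248 → NEW=255, ERR=-222865257086069611/2251799813685248
(5,0): OLD=7866238251991/274877906944 → NEW=0, ERR=7866238251991/274877906944
(5,1): OLD=1017518942607815/8796093022208 → NEW=0, ERR=1017518942607815/8796093022208
(5,2): OLD=11534603922997181/70368744177664 → NEW=255, ERR=-6409425842307139/70368744177664
(5,3): OLD=120816114307163183/2251799813685248 → NEW=0, ERR=120816114307163183/2251799813685248
(5,4): OLD=665532873549874719/4503599627370496 → NEW=255, ERR=-482885031429601761/4503599627370496
(5,5): OLD=9847687879698394379/72057594037927936 → NEW=255, ERR=-8526998599973229301/72057594037927936
(6,0): OLD=6844429738537909/140737488355328 → NEW=0, ERR=6844429738537909/140737488355328
(6,1): OLD=225487871703311505/2251799813685248 → NEW=0, ERR=225487871703311505/2251799813685248
(6,2): OLD=1095600773517730409/9007199254740992 → NEW=0, ERR=1095600773517730409/9007199254740992
(6,3): OLD=25967476582690850757/144115188075855872 → NEW=255, ERR=-10781896376652396603/144115188075855872
(6,4): OLD=184299456570775512005/2305843009213693952 → NEW=0, ERR=184299456570775512005/2305843009213693952
Target (6,4): original=165, with diffused error = 184299456570775512005/2305843009213693952

Answer: 184299456570775512005/2305843009213693952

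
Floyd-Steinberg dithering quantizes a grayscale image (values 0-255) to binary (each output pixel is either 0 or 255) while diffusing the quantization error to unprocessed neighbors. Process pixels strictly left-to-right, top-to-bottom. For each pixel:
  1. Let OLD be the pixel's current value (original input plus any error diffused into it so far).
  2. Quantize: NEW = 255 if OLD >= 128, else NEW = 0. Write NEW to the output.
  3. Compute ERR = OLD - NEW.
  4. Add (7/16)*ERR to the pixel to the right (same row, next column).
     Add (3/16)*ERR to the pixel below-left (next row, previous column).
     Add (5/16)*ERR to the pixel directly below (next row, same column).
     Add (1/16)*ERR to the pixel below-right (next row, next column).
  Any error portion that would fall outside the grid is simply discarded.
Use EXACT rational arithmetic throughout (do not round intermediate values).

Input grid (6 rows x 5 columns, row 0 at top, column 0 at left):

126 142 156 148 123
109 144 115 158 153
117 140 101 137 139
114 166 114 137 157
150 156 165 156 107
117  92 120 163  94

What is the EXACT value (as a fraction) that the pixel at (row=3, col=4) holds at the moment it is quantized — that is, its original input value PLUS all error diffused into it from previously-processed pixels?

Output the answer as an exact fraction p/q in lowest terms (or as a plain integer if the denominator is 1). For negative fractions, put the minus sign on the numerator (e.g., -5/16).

(0,0): OLD=126 → NEW=0, ERR=126
(0,1): OLD=1577/8 → NEW=255, ERR=-463/8
(0,2): OLD=16727/128 → NEW=255, ERR=-15913/128
(0,3): OLD=191713/2048 → NEW=0, ERR=191713/2048
(0,4): OLD=5372455/32768 → NEW=255, ERR=-2983385/32768
(1,0): OLD=17603/128 → NEW=255, ERR=-15037/128
(1,1): OLD=60501/1024 → NEW=0, ERR=60501/1024
(1,2): OLD=3798905/32768 → NEW=0, ERR=3798905/32768
(1,3): OLD=27935749/131072 → NEW=255, ERR=-5487611/131072
(1,4): OLD=235052911/2097152 → NEW=0, ERR=235052911/2097152
(2,0): OLD=1496951/16384 → NEW=0, ERR=1496951/16384
(2,1): OLD=111585037/524288 → NEW=255, ERR=-22108403/524288
(2,2): OLD=961528167/8388608 → NEW=0, ERR=961528167/8388608
(2,3): OLD=27155644997/134217728 → NEW=255, ERR=-7069875643/134217728
(2,4): OLD=318608715427/2147483648 → NEW=255, ERR=-228999614813/2147483648
(3,0): OLD=1129488263/8388608 → NEW=255, ERR=-1009606777/8388608
(3,1): OLD=8547623291/67108864 → NEW=0, ERR=8547623291/67108864
(3,2): OLD=414532737209/2147483648 → NEW=255, ERR=-133075593031/2147483648
(3,3): OLD=346164665009/4294967296 → NEW=0, ERR=346164665009/4294967296
(3,4): OLD=10695878333909/68719476736 → NEW=255, ERR=-6827588233771/68719476736
Target (3,4): original=157, with diffused error = 10695878333909/68719476736

Answer: 10695878333909/68719476736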